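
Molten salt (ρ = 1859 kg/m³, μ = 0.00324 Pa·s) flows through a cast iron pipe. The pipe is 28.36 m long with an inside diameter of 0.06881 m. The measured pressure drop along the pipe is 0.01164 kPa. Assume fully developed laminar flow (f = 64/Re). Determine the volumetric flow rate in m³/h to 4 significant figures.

For laminar flow, f = 64/Re with Re = ρVD/μ, so Darcy-Weisbach reduces to ΔP = 32μLV/D². Solving for V: V = ΔP·D²/(32μL) = 11.64·(0.06881)²/(32·0.00324·28.36) = 0.01874 m/s.
Check: Re = ρVD/μ = 1859·0.01874·0.06881/0.00324 = 740 < 2300, so the laminar assumption holds.
Q = V·A = 0.01874·(π/4·0.06881²) = 6.97e-05 m³/s = 0.2509 m³/h.

Q ≈ 0.2509 m³/h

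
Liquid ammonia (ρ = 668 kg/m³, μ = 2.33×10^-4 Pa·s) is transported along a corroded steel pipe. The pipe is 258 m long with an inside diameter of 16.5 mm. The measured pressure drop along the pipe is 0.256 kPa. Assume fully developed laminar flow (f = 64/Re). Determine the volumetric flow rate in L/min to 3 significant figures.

Q ≈ 0.465 L/min

For laminar flow, f = 64/Re with Re = ρVD/μ, so Darcy-Weisbach reduces to ΔP = 32μLV/D². Solving for V: V = ΔP·D²/(32μL) = 256·(0.0165)²/(32·0.000233·258) = 0.03623 m/s.
Check: Re = ρVD/μ = 668·0.03623·0.0165/0.000233 = 1714 < 2300, so the laminar assumption holds.
Q = V·A = 0.03623·(π/4·0.0165²) = 7.747e-06 m³/s = 0.465 L/min.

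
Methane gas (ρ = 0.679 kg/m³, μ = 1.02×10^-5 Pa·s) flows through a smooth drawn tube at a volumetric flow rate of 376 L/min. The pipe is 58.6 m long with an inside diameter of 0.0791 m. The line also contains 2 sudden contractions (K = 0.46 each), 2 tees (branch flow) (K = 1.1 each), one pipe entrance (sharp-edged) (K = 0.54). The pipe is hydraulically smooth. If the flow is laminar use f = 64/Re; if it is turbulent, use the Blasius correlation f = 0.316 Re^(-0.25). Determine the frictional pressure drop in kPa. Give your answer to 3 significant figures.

ΔP ≈ 0.0163 kPa

Q = 376 L/min = 376/60000 = 0.006267 m³/s.
Cross-sectional area A = πD²/4 = π(0.0791)²/4 = 0.004914 m²; mean velocity V = Q/A = 0.006267/0.004914 = 1.275 m/s.
Reynolds number Re = ρVD/μ = 0.679 · 1.275 · 0.0791 / 1.02e-05 = 6715.
Re > 4000 → turbulent. Smooth-pipe (Blasius): f = 0.316 Re^(-0.25) = 0.316/(6715)^0.25 = 0.03491.
Total minor-loss coefficient ΣK = 2·0.46 + 2·1.1 + 1·0.54 = 3.66.
ΔP = [f·L/D + ΣK]·(ρV²/2) = [0.03491·58.6/0.0791 + 3.66]·(0.679·1.275²/2) = [25.86 + 3.66]·0.5521 = 16.3 Pa.
ΔP = 16.3 Pa = 0.0163 kPa.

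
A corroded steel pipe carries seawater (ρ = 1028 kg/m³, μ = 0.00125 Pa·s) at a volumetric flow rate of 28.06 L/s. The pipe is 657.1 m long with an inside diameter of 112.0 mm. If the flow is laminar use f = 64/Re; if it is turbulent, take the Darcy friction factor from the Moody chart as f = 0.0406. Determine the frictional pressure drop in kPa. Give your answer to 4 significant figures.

Q = 28.06 L/s = 28.06/1000 = 0.02806 m³/s.
Cross-sectional area A = πD²/4 = π(0.112)²/4 = 0.009852 m²; mean velocity V = Q/A = 0.02806/0.009852 = 2.848 m/s.
Reynolds number Re = ρVD/μ = 1028 · 2.848 · 0.112 / 0.00125 = 2.623e+05.
Re > 4000 → turbulent; use the Moody-chart value f = 0.0406.
Darcy-Weisbach: ΔP = f(L/D)(ρV²/2) = 0.0406·(657.1/0.112)·(1028·2.848²/2) = 0.0406·5867·4170 = 9.932e+05 Pa.
ΔP = 9.932e+05 Pa = 993.2 kPa.

ΔP ≈ 993.2 kPa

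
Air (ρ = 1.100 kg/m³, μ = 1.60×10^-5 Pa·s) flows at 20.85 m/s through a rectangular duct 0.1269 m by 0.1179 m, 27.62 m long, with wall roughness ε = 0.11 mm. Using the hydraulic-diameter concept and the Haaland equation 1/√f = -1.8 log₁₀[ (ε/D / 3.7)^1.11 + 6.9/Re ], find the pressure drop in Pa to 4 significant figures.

ΔP ≈ 1117 Pa

Hydraulic diameter D_h = 4A/P = 4·(0.1269·0.1179)/(2·(0.1269+0.1179)) = 0.05985/0.4896 = 0.1222 m.
Re = ρVD_h/μ = 1.1·20.85·0.1222/1.6e-05 = 1.752e+05.
ε/D_h = 0.00011/0.1222 = 0.0009; Haaland gives 1/√f = -1.8 log₁₀[9.74e-05+3.94e-05] = 6.955, so f = 0.02067.
ΔP = f(L/D_h)(ρV²/2) = 0.02067·27.62/0.1222·239.1 = 1117 Pa.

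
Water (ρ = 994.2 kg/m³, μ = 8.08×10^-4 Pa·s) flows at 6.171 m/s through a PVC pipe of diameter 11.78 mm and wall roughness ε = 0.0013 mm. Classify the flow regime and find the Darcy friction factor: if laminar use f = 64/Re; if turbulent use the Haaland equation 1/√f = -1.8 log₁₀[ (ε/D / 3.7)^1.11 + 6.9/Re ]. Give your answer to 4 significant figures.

Re = ρVD/μ = 994.2·6.171·0.01178/0.000808 = 8.945e+04.
Re > 4000 → turbulent. ε/D = 1.3e-06/0.01178 = 0.00011; Haaland: 1/√f = -1.8 log₁₀[9.48e-06 + 7.71e-05] = 7.312, so f = 0.0187.

f ≈ 0.01870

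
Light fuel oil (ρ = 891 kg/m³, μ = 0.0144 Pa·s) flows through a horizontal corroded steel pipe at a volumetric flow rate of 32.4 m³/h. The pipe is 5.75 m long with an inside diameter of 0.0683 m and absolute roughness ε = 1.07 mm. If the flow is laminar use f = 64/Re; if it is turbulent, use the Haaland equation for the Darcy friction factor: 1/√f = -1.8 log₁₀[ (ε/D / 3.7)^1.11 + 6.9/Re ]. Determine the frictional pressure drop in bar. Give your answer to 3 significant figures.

ΔP ≈ 0.110 bar

Q = 32.4 m³/h = 32.4/3600 = 0.009 m³/s.
Cross-sectional area A = πD²/4 = π(0.0683)²/4 = 0.003664 m²; mean velocity V = Q/A = 0.009/0.003664 = 2.456 m/s.
Reynolds number Re = ρVD/μ = 891 · 2.456 · 0.0683 / 0.0144 = 1.038e+04.
Re > 4000 → turbulent. Relative roughness ε/D = 0.00107/0.0683 = 0.0157. Haaland: 1/√f = -1.8 log₁₀[(0.0157/3.7)^1.11 + 6.9/1.038e+04] = -1.8 log₁₀[0.00232 + 0.000665] = 4.545, so f = 0.04841.
Darcy-Weisbach: ΔP = f(L/D)(ρV²/2) = 0.04841·(5.75/0.0683)·(891·2.456²/2) = 0.04841·84.19·2688 = 1.096e+04 Pa.
ΔP = 1.096e+04 Pa = 0.110 bar.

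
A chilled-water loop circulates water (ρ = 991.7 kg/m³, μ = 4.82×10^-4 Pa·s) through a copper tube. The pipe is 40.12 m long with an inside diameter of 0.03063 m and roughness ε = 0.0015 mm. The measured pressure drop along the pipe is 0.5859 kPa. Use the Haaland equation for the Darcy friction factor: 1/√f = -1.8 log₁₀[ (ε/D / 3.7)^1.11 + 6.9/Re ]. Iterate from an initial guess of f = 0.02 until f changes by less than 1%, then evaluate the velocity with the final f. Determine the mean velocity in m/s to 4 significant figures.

Rearranging Darcy-Weisbach: V = √(2·ΔP·D/(f·L·ρ)). With ε/D = 1.5e-06/0.03063 = 4.9e-05, iterate starting from f = 0.02:
  f = 0.02 → V = √(2·585.9·0.03063/(0.02·40.12·991.7)) = 0.2124 m/s; Re = ρVD/μ = 1.338e+04; f → 0.02861
  f = 0.02861 → V = 0.1776 m/s; Re = 1.119e+04; f → 0.03
  f = 0.03 → V = 0.1734 m/s; Re = 1.093e+04; f → 0.0302
Converged (Δf/f < 1%). With the final f = 0.0302: V = √(2·585.9·0.03063/(0.0302·40.12·991.7)) = 0.1728 m/s.

V ≈ 0.1728 m/s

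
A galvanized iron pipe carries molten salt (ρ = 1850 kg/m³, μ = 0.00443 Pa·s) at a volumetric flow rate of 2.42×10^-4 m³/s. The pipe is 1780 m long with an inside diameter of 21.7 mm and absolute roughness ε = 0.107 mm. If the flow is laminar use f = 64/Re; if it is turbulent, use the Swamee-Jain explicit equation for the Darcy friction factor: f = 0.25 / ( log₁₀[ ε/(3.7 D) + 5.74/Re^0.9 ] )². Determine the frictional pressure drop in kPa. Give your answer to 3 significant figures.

ΔP ≈ 1370 kPa

Cross-sectional area A = πD²/4 = π(0.0217)²/4 = 0.0003698 m²; mean velocity V = Q/A = 0.000242/0.0003698 = 0.6543 m/s.
Reynolds number Re = ρVD/μ = 1850 · 0.6543 · 0.0217 / 0.00443 = 5930.
Re > 4000 → turbulent. Relative roughness ε/D = 0.000107/0.0217 = 0.00493. Swamee-Jain: f = 0.25/(log₁₀[0.00493/3.7 + 5.74/5930^0.9])² = 0.25/(log₁₀[0.00133 + 0.00231])² = 0.25/(-2.439)² = 0.04203.
Darcy-Weisbach: ΔP = f(L/D)(ρV²/2) = 0.04203·(1780/0.0217)·(1850·0.6543²/2) = 0.04203·8.203e+04·396.1 = 1.365e+06 Pa.
ΔP = 1.365e+06 Pa = 1370 kPa.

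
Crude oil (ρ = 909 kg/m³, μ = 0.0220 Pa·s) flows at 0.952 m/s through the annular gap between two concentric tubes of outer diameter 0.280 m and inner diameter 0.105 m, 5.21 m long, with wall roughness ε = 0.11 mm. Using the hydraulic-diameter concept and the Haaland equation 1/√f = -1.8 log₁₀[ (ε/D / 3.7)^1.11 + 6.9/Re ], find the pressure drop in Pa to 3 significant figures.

Hydraulic diameter D_h = 4A/P = D_o - D_i = 0.28 - 0.105 = 0.175 m.
Re = ρVD_h/μ = 909·0.952·0.175/0.022 = 6884.
ε/D_h = 0.00011/0.175 = 0.000629; Haaland gives 1/√f = -1.8 log₁₀[6.54e-05+0.001] = 5.349, so f = 0.03495.
ΔP = f(L/D_h)(ρV²/2) = 0.03495·5.21/0.175·411.9 = 428.7 Pa.

ΔP ≈ 429 Pa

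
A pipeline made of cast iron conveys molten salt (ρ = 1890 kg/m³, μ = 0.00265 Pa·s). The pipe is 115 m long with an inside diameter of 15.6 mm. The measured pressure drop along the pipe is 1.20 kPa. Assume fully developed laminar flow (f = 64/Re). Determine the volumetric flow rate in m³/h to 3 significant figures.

For laminar flow, f = 64/Re with Re = ρVD/μ, so Darcy-Weisbach reduces to ΔP = 32μLV/D². Solving for V: V = ΔP·D²/(32μL) = 1200·(0.0156)²/(32·0.00265·115) = 0.02995 m/s.
Check: Re = ρVD/μ = 1890·0.02995·0.0156/0.00265 = 333.2 < 2300, so the laminar assumption holds.
Q = V·A = 0.02995·(π/4·0.0156²) = 5.724e-06 m³/s = 0.0206 m³/h.

Q ≈ 0.0206 m³/h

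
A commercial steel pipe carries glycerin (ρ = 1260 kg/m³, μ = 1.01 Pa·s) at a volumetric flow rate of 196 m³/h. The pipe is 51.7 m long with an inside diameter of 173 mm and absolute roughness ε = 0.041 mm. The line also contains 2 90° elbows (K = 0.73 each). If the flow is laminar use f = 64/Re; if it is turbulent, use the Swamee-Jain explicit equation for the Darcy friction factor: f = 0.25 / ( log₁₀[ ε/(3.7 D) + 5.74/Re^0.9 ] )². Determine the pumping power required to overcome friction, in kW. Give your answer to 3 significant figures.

P ≈ 7.31 kW

Q = 196 m³/h = 196/3600 = 0.05444 m³/s.
Cross-sectional area A = πD²/4 = π(0.173)²/4 = 0.02351 m²; mean velocity V = Q/A = 0.05444/0.02351 = 2.316 m/s.
Reynolds number Re = ρVD/μ = 1260 · 2.316 · 0.173 / 1.01 = 499.9.
Re < 2300 → laminar flow, so f = 64/Re = 64/499.9 = 0.128 (the turbulent correlation is not needed).
Total minor-loss coefficient ΣK = 2·0.73 = 1.46.
ΔP = [f·L/D + ΣK]·(ρV²/2) = [0.128·51.7/0.173 + 1.46]·(1260·2.316²/2) = [38.26 + 1.46]·3380 = 1.342e+05 Pa.
Pumping power P = QΔP = 0.05444·1.342e+05 = 7309 W = 7.31 kW.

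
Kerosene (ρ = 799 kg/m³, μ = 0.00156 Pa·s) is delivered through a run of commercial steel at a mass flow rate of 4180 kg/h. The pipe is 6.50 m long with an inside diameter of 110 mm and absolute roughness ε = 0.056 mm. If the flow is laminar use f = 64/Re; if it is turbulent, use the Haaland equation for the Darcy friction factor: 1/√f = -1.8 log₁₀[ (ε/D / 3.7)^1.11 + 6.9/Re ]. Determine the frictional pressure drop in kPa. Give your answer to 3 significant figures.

ṁ = 4180 kg/h = 4180/3600 = 1.161 kg/s.
A = πD²/4 = π(0.11)²/4 = 0.009503 m²; mean velocity V = ṁ/(ρA) = 1.161/(799 · 0.009503) = 0.1529 m/s.
Reynolds number Re = ρVD/μ = 799 · 0.1529 · 0.11 / 0.00156 = 8615.
Re > 4000 → turbulent. Relative roughness ε/D = 5.6e-05/0.11 = 0.000509. Haaland: 1/√f = -1.8 log₁₀[(0.000509/3.7)^1.11 + 6.9/8615] = -1.8 log₁₀[5.17e-05 + 0.000801] = 5.525, so f = 0.03276.
Darcy-Weisbach: ΔP = f(L/D)(ρV²/2) = 0.03276·(6.5/0.11)·(799·0.1529²/2) = 0.03276·59.09·9.342 = 18.09 Pa.
ΔP = 18.09 Pa = 0.0181 kPa.

ΔP ≈ 0.0181 kPa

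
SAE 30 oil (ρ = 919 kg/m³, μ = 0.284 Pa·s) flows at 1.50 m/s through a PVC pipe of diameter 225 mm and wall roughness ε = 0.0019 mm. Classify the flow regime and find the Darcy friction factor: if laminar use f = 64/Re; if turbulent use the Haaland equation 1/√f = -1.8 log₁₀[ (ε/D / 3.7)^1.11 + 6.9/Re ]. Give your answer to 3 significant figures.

f ≈ 0.0586

Re = ρVD/μ = 919·1.5·0.225/0.284 = 1092.
Re < 2300 → laminar, so f = 64/Re = 0.0586 (roughness is irrelevant in laminar flow).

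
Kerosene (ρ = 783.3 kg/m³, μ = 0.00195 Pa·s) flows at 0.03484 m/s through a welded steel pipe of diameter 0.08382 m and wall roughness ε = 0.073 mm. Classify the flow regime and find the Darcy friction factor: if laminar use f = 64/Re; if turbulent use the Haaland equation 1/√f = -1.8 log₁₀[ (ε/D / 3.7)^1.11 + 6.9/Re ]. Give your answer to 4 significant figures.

Re = ρVD/μ = 783.3·0.03484·0.08382/0.00195 = 1173.
Re < 2300 → laminar, so f = 64/Re = 0.05456 (roughness is irrelevant in laminar flow).

f ≈ 0.05456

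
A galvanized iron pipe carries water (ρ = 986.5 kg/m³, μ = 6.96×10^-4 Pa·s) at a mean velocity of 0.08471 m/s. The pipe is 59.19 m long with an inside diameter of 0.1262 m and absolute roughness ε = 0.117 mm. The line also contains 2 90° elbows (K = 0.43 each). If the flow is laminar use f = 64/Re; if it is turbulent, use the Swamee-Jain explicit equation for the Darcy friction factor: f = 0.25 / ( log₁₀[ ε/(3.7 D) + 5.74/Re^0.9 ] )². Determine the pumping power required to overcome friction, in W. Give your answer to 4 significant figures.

Reynolds number Re = ρVD/μ = 986.5 · 0.08471 · 0.1262 / 0.000696 = 1.515e+04.
Re > 4000 → turbulent. Relative roughness ε/D = 0.000117/0.1262 = 0.000927. Swamee-Jain: f = 0.25/(log₁₀[0.000927/3.7 + 5.74/1.515e+04^0.9])² = 0.25/(log₁₀[0.000251 + 0.000992])² = 0.25/(-2.906)² = 0.02961.
Total minor-loss coefficient ΣK = 2·0.43 = 0.86.
ΔP = [f·L/D + ΣK]·(ρV²/2) = [0.02961·59.19/0.1262 + 0.86]·(986.5·0.08471²/2) = [13.89 + 0.86]·3.539 = 52.2 Pa.
Q = V·A = 0.08471·0.01251 = 0.00106 m³/s.
Pumping power P = QΔP = 0.00106·52.2 = 0.055309 W = 0.05531 W.

P ≈ 0.05531 W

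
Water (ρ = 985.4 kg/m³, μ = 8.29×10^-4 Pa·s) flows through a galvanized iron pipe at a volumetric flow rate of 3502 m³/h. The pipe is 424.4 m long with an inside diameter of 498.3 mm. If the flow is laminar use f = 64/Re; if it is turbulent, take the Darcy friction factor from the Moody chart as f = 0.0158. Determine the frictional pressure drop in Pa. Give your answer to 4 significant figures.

ΔP ≈ 165000 Pa

Q = 3502 m³/h = 3502/3600 = 0.9728 m³/s.
Cross-sectional area A = πD²/4 = π(0.4983)²/4 = 0.195 m²; mean velocity V = Q/A = 0.9728/0.195 = 4.988 m/s.
Reynolds number Re = ρVD/μ = 985.4 · 4.988 · 0.4983 / 0.000829 = 2.955e+06.
Re > 4000 → turbulent; use the Moody-chart value f = 0.0158.
Darcy-Weisbach: ΔP = f(L/D)(ρV²/2) = 0.0158·(424.4/0.4983)·(985.4·4.988²/2) = 0.0158·851.7·1.226e+04 = 1.65e+05 Pa.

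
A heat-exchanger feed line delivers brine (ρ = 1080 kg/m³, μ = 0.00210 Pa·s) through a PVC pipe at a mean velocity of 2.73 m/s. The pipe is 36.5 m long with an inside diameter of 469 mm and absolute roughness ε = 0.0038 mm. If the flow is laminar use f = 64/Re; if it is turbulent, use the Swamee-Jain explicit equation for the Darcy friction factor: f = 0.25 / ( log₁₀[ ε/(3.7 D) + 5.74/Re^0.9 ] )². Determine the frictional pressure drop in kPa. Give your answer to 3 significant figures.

ΔP ≈ 3.95 kPa

Reynolds number Re = ρVD/μ = 1080 · 2.73 · 0.469 / 0.0021 = 6.585e+05.
Re > 4000 → turbulent. Relative roughness ε/D = 3.8e-06/0.469 = 8.1e-06. Swamee-Jain: f = 0.25/(log₁₀[8.1e-06/3.7 + 5.74/6.585e+05^0.9])² = 0.25/(log₁₀[2.19e-06 + 3.33e-05])² = 0.25/(-4.45)² = 0.01262.
Darcy-Weisbach: ΔP = f(L/D)(ρV²/2) = 0.01262·(36.5/0.469)·(1080·2.73²/2) = 0.01262·77.83·4025 = 3954 Pa.
ΔP = 3954 Pa = 3.95 kPa.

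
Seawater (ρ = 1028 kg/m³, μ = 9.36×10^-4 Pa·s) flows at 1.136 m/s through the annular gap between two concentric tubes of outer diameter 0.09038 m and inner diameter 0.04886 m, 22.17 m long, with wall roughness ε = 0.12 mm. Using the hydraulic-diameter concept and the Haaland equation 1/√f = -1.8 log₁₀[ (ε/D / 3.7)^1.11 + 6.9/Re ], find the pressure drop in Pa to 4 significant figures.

ΔP ≈ 9972 Pa

Hydraulic diameter D_h = 4A/P = D_o - D_i = 0.09038 - 0.04886 = 0.04152 m.
Re = ρVD_h/μ = 1028·1.136·0.04152/0.000936 = 5.18e+04.
ε/D_h = 0.00012/0.04152 = 0.00289; Haaland gives 1/√f = -1.8 log₁₀[0.000356+0.000133] = 5.96, so f = 0.02816.
ΔP = f(L/D_h)(ρV²/2) = 0.02816·22.17/0.04152·663.3 = 9972 Pa.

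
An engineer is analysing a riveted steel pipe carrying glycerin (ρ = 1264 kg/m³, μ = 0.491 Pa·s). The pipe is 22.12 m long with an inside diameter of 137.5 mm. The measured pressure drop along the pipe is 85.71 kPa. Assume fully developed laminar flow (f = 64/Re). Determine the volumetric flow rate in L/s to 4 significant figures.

Q ≈ 69.23 L/s

For laminar flow, f = 64/Re with Re = ρVD/μ, so Darcy-Weisbach reduces to ΔP = 32μLV/D². Solving for V: V = ΔP·D²/(32μL) = 8.571e+04·(0.1375)²/(32·0.491·22.12) = 4.663 m/s.
Check: Re = ρVD/μ = 1264·4.663·0.1375/0.491 = 1650 < 2300, so the laminar assumption holds.
Q = V·A = 4.663·(π/4·0.1375²) = 0.06923 m³/s = 69.23 L/s.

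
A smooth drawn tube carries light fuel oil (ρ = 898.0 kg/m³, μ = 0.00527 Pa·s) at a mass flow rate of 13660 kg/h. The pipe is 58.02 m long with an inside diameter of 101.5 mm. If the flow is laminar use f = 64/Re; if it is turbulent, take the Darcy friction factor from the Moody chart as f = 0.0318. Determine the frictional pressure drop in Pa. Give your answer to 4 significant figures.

ΔP ≈ 2226 Pa

ṁ = 13660 kg/h = 13660/3600 = 3.794 kg/s.
A = πD²/4 = π(0.1015)²/4 = 0.008091 m²; mean velocity V = ṁ/(ρA) = 3.794/(898 · 0.008091) = 0.5222 m/s.
Reynolds number Re = ρVD/μ = 898 · 0.5222 · 0.1015 / 0.00527 = 9032.
Re > 4000 → turbulent; use the Moody-chart value f = 0.0318.
Darcy-Weisbach: ΔP = f(L/D)(ρV²/2) = 0.0318·(58.02/0.1015)·(898·0.5222²/2) = 0.0318·571.6·122.4 = 2226 Pa.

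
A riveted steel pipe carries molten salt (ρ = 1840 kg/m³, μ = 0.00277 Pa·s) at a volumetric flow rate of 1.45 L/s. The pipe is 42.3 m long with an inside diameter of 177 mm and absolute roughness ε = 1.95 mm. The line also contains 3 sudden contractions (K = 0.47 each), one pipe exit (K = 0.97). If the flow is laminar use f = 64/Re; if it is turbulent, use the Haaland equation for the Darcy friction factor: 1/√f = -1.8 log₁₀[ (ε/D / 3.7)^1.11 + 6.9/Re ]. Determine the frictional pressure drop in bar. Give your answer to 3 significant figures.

Q = 1.45 L/s = 1.45/1000 = 0.00145 m³/s.
Cross-sectional area A = πD²/4 = π(0.177)²/4 = 0.02461 m²; mean velocity V = Q/A = 0.00145/0.02461 = 0.05893 m/s.
Reynolds number Re = ρVD/μ = 1840 · 0.05893 · 0.177 / 0.00277 = 6929.
Re > 4000 → turbulent. Relative roughness ε/D = 0.00195/0.177 = 0.011. Haaland: 1/√f = -1.8 log₁₀[(0.011/3.7)^1.11 + 6.9/6929] = -1.8 log₁₀[0.00157 + 0.000996] = 4.663, so f = 0.04599.
Total minor-loss coefficient ΣK = 3·0.47 + 1·0.97 = 2.38.
ΔP = [f·L/D + ΣK]·(ρV²/2) = [0.04599·42.3/0.177 + 2.38]·(1840·0.05893²/2) = [10.99 + 2.38]·3.195 = 42.71 Pa.
ΔP = 42.71 Pa = 4.27×10^-4 bar.

ΔP ≈ 4.27×10^-4 bar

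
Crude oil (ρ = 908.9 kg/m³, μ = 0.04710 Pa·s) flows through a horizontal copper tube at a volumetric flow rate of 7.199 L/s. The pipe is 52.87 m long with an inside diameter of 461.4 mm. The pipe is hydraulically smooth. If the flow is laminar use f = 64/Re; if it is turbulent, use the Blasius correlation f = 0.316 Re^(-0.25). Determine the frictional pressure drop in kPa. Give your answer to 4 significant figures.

ΔP ≈ 0.01612 kPa

Q = 7.199 L/s = 7.199/1000 = 0.007199 m³/s.
Cross-sectional area A = πD²/4 = π(0.4614)²/4 = 0.1672 m²; mean velocity V = Q/A = 0.007199/0.1672 = 0.04306 m/s.
Reynolds number Re = ρVD/μ = 908.9 · 0.04306 · 0.4614 / 0.0471 = 383.4.
Re < 2300 → laminar flow, so f = 64/Re = 64/383.4 = 0.1669 (the turbulent correlation is not needed).
Darcy-Weisbach: ΔP = f(L/D)(ρV²/2) = 0.1669·(52.87/0.4614)·(908.9·0.04306²/2) = 0.1669·114.6·0.8424 = 16.12 Pa.
ΔP = 16.12 Pa = 0.01612 kPa.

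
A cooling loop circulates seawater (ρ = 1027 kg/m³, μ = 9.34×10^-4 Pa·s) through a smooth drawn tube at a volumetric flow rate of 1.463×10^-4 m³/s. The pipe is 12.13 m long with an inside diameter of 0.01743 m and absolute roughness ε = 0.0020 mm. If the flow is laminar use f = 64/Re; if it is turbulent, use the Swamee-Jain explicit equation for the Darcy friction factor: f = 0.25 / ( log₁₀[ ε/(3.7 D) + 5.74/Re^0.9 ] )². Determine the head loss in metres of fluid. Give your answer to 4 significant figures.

Cross-sectional area A = πD²/4 = π(0.01743)²/4 = 0.0002386 m²; mean velocity V = Q/A = 0.0001463/0.0002386 = 0.6131 m/s.
Reynolds number Re = ρVD/μ = 1027 · 0.6131 · 0.01743 / 0.000934 = 1.175e+04.
Re > 4000 → turbulent. Relative roughness ε/D = 2e-06/0.01743 = 0.000115. Swamee-Jain: f = 0.25/(log₁₀[0.000115/3.7 + 5.74/1.175e+04^0.9])² = 0.25/(log₁₀[3.1e-05 + 0.00125])² = 0.25/(-2.893)² = 0.02986.
Darcy-Weisbach: ΔP = f(L/D)(ρV²/2) = 0.02986·(12.13/0.01743)·(1027·0.6131²/2) = 0.02986·695.9·193 = 4012 Pa.
Head loss h_f = ΔP/(ρg) = 4012/(1027·9.81) = 0.3982 m.

h_f ≈ 0.3982 m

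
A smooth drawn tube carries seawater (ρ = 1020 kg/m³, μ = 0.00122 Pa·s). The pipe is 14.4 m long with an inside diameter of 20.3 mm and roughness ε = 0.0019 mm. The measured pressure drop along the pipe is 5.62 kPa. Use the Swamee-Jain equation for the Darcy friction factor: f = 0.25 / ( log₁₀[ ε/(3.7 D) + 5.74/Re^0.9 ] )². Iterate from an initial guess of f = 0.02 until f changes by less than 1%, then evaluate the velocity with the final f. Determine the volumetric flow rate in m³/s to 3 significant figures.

Rearranging Darcy-Weisbach: V = √(2·ΔP·D/(f·L·ρ)). With ε/D = 1.9e-06/0.0203 = 9.36e-05, iterate starting from f = 0.02:
  f = 0.02 → V = √(2·5620·0.0203/(0.02·14.4·1020)) = 0.8813 m/s; Re = ρVD/μ = 1.496e+04; f → 0.02801
  f = 0.02801 → V = 0.7448 m/s; Re = 1.264e+04; f → 0.02925
  f = 0.02925 → V = 0.7287 m/s; Re = 1.237e+04; f → 0.02942
Converged (Δf/f < 1%). With the final f = 0.02942: V = √(2·5620·0.0203/(0.02942·14.4·1020)) = 0.7266 m/s.
Q = V·A = 0.7266·(π/4·0.0203²) = 0.0002352 m³/s = 2.35×10^-4 m³/s.

Q ≈ 2.35×10^-4 m³/s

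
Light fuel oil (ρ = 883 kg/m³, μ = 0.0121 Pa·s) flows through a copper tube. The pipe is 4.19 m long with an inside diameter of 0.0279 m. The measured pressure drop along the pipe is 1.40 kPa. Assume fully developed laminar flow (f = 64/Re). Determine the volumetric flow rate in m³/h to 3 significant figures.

Q ≈ 1.48 m³/h

For laminar flow, f = 64/Re with Re = ρVD/μ, so Darcy-Weisbach reduces to ΔP = 32μLV/D². Solving for V: V = ΔP·D²/(32μL) = 1400·(0.0279)²/(32·0.0121·4.19) = 0.6717 m/s.
Check: Re = ρVD/μ = 883·0.6717·0.0279/0.0121 = 1368 < 2300, so the laminar assumption holds.
Q = V·A = 0.6717·(π/4·0.0279²) = 0.0004107 m³/s = 1.48 m³/h.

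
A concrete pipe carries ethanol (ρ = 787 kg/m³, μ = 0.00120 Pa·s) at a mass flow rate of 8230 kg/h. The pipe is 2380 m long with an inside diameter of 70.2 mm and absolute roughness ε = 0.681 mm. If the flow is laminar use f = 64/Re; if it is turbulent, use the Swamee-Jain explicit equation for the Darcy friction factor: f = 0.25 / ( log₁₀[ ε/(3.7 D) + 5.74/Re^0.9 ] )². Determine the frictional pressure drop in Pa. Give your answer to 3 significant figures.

ṁ = 8230 kg/h = 8230/3600 = 2.286 kg/s.
A = πD²/4 = π(0.0702)²/4 = 0.00387 m²; mean velocity V = ṁ/(ρA) = 2.286/(787 · 0.00387) = 0.7505 m/s.
Reynolds number Re = ρVD/μ = 787 · 0.7505 · 0.0702 / 0.0012 = 3.455e+04.
Re > 4000 → turbulent. Relative roughness ε/D = 0.000681/0.0702 = 0.0097. Swamee-Jain: f = 0.25/(log₁₀[0.0097/3.7 + 5.74/3.455e+04^0.9])² = 0.25/(log₁₀[0.00262 + 0.000472])² = 0.25/(-2.509)² = 0.0397.
Darcy-Weisbach: ΔP = f(L/D)(ρV²/2) = 0.0397·(2380/0.0702)·(787·0.7505²/2) = 0.0397·3.39e+04·221.6 = 2.983e+05 Pa.

ΔP ≈ 298000 Pa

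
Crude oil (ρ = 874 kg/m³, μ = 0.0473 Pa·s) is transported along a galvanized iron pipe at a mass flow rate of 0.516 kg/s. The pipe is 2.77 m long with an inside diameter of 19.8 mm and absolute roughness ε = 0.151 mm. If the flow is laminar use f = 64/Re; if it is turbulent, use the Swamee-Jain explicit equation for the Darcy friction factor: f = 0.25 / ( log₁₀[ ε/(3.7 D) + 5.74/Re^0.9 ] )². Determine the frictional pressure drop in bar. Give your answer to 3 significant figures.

ΔP ≈ 0.205 bar

A = πD²/4 = π(0.0198)²/4 = 0.0003079 m²; mean velocity V = ṁ/(ρA) = 0.516/(874 · 0.0003079) = 1.917 m/s.
Reynolds number Re = ρVD/μ = 874 · 1.917 · 0.0198 / 0.0473 = 701.5.
Re < 2300 → laminar flow, so f = 64/Re = 64/701.5 = 0.09123 (the turbulent correlation is not needed).
Darcy-Weisbach: ΔP = f(L/D)(ρV²/2) = 0.09123·(2.77/0.0198)·(874·1.917²/2) = 0.09123·139.9·1607 = 2.051e+04 Pa.
ΔP = 2.051e+04 Pa = 0.205 bar.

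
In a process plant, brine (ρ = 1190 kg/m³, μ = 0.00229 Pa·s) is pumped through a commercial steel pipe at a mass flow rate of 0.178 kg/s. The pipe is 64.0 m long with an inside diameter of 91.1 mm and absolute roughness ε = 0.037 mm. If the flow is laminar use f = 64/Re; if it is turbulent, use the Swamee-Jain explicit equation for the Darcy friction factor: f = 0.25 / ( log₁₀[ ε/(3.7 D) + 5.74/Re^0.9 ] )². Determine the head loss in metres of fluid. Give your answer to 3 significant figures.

h_f ≈ 0.00111 m

A = πD²/4 = π(0.0911)²/4 = 0.006518 m²; mean velocity V = ṁ/(ρA) = 0.178/(1190 · 0.006518) = 0.02295 m/s.
Reynolds number Re = ρVD/μ = 1190 · 0.02295 · 0.0911 / 0.00229 = 1086.
Re < 2300 → laminar flow, so f = 64/Re = 64/1086 = 0.05891 (the turbulent correlation is not needed).
Darcy-Weisbach: ΔP = f(L/D)(ρV²/2) = 0.05891·(64/0.0911)·(1190·0.02295²/2) = 0.05891·702.5·0.3133 = 12.97 Pa.
Head loss h_f = ΔP/(ρg) = 12.97/(1190·9.81) = 0.00111 m.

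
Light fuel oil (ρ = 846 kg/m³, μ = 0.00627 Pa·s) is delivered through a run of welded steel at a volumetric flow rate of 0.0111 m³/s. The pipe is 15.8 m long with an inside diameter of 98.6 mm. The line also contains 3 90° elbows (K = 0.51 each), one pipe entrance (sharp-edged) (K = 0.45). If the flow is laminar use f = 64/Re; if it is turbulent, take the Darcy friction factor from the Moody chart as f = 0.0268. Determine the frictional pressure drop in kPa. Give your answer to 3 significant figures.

Cross-sectional area A = πD²/4 = π(0.0986)²/4 = 0.007636 m²; mean velocity V = Q/A = 0.0111/0.007636 = 1.454 m/s.
Reynolds number Re = ρVD/μ = 846 · 1.454 · 0.0986 / 0.00627 = 1.934e+04.
Re > 4000 → turbulent; use the Moody-chart value f = 0.0268.
Total minor-loss coefficient ΣK = 3·0.51 + 1·0.45 = 1.98.
ΔP = [f·L/D + ΣK]·(ρV²/2) = [0.0268·15.8/0.0986 + 1.98]·(846·1.454²/2) = [4.295 + 1.98]·893.9 = 5609 Pa.
ΔP = 5609 Pa = 5.61 kPa.

ΔP ≈ 5.61 kPa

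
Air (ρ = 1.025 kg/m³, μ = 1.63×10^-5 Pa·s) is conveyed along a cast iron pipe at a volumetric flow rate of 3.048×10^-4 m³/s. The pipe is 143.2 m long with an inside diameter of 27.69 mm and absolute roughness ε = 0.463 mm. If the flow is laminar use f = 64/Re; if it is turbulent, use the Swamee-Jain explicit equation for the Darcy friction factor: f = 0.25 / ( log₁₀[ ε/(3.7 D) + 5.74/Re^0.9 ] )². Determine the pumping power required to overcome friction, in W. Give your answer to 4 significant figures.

Cross-sectional area A = πD²/4 = π(0.02769)²/4 = 0.0006022 m²; mean velocity V = Q/A = 0.0003048/0.0006022 = 0.5061 m/s.
Reynolds number Re = ρVD/μ = 1.025 · 0.5061 · 0.02769 / 1.63e-05 = 881.3.
Re < 2300 → laminar flow, so f = 64/Re = 64/881.3 = 0.07262 (the turbulent correlation is not needed).
Darcy-Weisbach: ΔP = f(L/D)(ρV²/2) = 0.07262·(143.2/0.02769)·(1.025·0.5061²/2) = 0.07262·5172·0.1313 = 49.31 Pa.
Pumping power P = QΔP = 0.0003048·49.31 = 0.015029 W = 0.01503 W.

P ≈ 0.01503 W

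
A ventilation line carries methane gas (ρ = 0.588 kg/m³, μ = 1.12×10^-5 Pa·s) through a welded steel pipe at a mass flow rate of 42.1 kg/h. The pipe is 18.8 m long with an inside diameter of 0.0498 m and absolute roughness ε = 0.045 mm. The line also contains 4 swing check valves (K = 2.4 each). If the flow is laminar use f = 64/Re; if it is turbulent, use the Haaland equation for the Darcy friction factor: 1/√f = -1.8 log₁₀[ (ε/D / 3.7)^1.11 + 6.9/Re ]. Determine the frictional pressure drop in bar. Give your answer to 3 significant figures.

ΔP ≈ 0.00595 bar

ṁ = 42.1 kg/h = 42.1/3600 = 0.01169 kg/s.
A = πD²/4 = π(0.0498)²/4 = 0.001948 m²; mean velocity V = ṁ/(ρA) = 0.01169/(0.588 · 0.001948) = 10.21 m/s.
Reynolds number Re = ρVD/μ = 0.588 · 10.21 · 0.0498 / 1.12e-05 = 2.67e+04.
Re > 4000 → turbulent. Relative roughness ε/D = 4.5e-05/0.0498 = 0.000904. Haaland: 1/√f = -1.8 log₁₀[(0.000904/3.7)^1.11 + 6.9/2.67e+04] = -1.8 log₁₀[9.78e-05 + 0.000258] = 6.207, so f = 0.02596.
Total minor-loss coefficient ΣK = 4·2.4 = 9.6.
ΔP = [f·L/D + ΣK]·(ρV²/2) = [0.02596·18.8/0.0498 + 9.6]·(0.588·10.21²/2) = [9.799 + 9.6]·30.65 = 594.6 Pa.
ΔP = 594.6 Pa = 0.00595 bar.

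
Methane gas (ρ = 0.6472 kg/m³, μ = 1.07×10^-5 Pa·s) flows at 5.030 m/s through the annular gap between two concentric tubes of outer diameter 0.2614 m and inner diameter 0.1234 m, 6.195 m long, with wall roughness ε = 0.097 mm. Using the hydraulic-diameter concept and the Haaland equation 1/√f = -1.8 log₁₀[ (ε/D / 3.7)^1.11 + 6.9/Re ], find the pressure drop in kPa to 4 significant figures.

ΔP ≈ 0.008643 kPa

Hydraulic diameter D_h = 4A/P = D_o - D_i = 0.2614 - 0.1234 = 0.138 m.
Re = ρVD_h/μ = 0.6472·5.03·0.138/1.07e-05 = 4.199e+04.
ε/D_h = 9.7e-05/0.138 = 0.000703; Haaland gives 1/√f = -1.8 log₁₀[7.4e-05+0.000164] = 6.521, so f = 0.02352.
ΔP = f(L/D_h)(ρV²/2) = 0.02352·6.195/0.138·8.187 = 8.643 Pa.
ΔP = 0.008643 kPa.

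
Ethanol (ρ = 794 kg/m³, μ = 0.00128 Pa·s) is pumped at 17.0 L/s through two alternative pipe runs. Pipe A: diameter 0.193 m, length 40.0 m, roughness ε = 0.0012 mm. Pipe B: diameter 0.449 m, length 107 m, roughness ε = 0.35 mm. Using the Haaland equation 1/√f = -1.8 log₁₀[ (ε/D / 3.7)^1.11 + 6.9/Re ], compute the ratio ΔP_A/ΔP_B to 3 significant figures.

Pipe A: V = Q/A = 0.017/0.02926 = 0.5811 m/s; Re = 6.957e+04; ε/D = 6.22e-06; Haaland → f = 0.01927; ΔP_A = f(L/D)(ρV²/2) = 535.4 Pa.
Pipe B: V = Q/A = 0.017/0.1583 = 0.1074 m/s; Re = 2.99e+04; ε/D = 0.00078; Haaland → f = 0.02515; ΔP_B = f(L/D)(ρV²/2) = 27.42 Pa.
ΔP_A/ΔP_B = 535.4/27.42 = 19.5.

ΔP_A/ΔP_B ≈ 19.5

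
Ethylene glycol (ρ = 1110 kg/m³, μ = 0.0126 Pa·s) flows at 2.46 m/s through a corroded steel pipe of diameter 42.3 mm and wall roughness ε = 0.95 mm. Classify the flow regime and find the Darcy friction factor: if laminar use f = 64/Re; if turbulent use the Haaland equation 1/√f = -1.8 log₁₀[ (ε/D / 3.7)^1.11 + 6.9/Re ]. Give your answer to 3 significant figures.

Re = ρVD/μ = 1110·2.46·0.0423/0.0126 = 9167.
Re > 4000 → turbulent. ε/D = 0.00095/0.0423 = 0.0225; Haaland: 1/√f = -1.8 log₁₀[0.00346 + 0.000753] = 4.275, so f = 0.05471.

f ≈ 0.0547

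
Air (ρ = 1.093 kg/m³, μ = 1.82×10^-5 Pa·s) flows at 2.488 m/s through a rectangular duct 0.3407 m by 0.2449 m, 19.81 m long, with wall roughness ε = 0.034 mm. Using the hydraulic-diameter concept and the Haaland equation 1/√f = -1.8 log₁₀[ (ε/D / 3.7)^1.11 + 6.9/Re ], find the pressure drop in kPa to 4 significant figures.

Hydraulic diameter D_h = 4A/P = 4·(0.3407·0.2449)/(2·(0.3407+0.2449)) = 0.3337/1.171 = 0.285 m.
Re = ρVD_h/μ = 1.093·2.488·0.285/1.82e-05 = 4.258e+04.
ε/D_h = 3.4e-05/0.285 = 0.000119; Haaland gives 1/√f = -1.8 log₁₀[1.03e-05+0.000162] = 6.774, so f = 0.02179.
ΔP = f(L/D_h)(ρV²/2) = 0.02179·19.81/0.285·3.383 = 5.125 Pa.
ΔP = 0.005125 kPa.

ΔP ≈ 0.005125 kPa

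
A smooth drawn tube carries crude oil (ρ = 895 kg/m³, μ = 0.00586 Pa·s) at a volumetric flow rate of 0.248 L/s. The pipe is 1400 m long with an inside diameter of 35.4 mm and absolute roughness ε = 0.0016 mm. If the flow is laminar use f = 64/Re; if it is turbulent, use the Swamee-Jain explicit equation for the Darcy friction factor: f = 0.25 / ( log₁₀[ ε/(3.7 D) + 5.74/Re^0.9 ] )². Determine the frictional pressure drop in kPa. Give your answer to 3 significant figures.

Q = 0.248 L/s = 0.248/1000 = 0.000248 m³/s.
Cross-sectional area A = πD²/4 = π(0.0354)²/4 = 0.0009842 m²; mean velocity V = Q/A = 0.000248/0.0009842 = 0.252 m/s.
Reynolds number Re = ρVD/μ = 895 · 0.252 · 0.0354 / 0.00586 = 1362.
Re < 2300 → laminar flow, so f = 64/Re = 64/1362 = 0.04698 (the turbulent correlation is not needed).
Darcy-Weisbach: ΔP = f(L/D)(ρV²/2) = 0.04698·(1400/0.0354)·(895·0.252²/2) = 0.04698·3.955e+04·28.41 = 5.279e+04 Pa.
ΔP = 5.279e+04 Pa = 52.8 kPa.

ΔP ≈ 52.8 kPa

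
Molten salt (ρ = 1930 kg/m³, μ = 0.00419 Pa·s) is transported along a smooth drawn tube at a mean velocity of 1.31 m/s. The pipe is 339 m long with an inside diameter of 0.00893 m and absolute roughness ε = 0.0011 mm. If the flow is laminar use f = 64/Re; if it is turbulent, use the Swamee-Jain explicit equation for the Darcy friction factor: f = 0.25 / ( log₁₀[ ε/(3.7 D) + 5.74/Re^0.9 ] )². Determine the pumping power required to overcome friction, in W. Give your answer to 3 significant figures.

Reynolds number Re = ρVD/μ = 1930 · 1.31 · 0.00893 / 0.00419 = 5388.
Re > 4000 → turbulent. Relative roughness ε/D = 1.1e-06/0.00893 = 0.000123. Swamee-Jain: f = 0.25/(log₁₀[0.000123/3.7 + 5.74/5388^0.9])² = 0.25/(log₁₀[3.33e-05 + 0.00252])² = 0.25/(-2.594)² = 0.03716.
Darcy-Weisbach: ΔP = f(L/D)(ρV²/2) = 0.03716·(339/0.00893)·(1930·1.31²/2) = 0.03716·3.796e+04·1656 = 2.336e+06 Pa.
Q = V·A = 1.31·6.263e-05 = 8.205e-05 m³/s.
Pumping power P = QΔP = 8.205e-05·2.336e+06 = 191.7 W = 192 W.

P ≈ 192 W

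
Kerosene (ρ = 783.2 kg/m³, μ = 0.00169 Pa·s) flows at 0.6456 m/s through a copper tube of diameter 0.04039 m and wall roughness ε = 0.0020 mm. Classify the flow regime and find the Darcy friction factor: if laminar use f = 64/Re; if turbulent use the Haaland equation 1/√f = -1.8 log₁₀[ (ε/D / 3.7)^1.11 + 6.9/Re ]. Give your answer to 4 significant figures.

Re = ρVD/μ = 783.2·0.6456·0.04039/0.00169 = 1.208e+04.
Re > 4000 → turbulent. ε/D = 2e-06/0.04039 = 4.95e-05; Haaland: 1/√f = -1.8 log₁₀[3.89e-06 + 0.000571] = 5.833, so f = 0.02939.

f ≈ 0.02939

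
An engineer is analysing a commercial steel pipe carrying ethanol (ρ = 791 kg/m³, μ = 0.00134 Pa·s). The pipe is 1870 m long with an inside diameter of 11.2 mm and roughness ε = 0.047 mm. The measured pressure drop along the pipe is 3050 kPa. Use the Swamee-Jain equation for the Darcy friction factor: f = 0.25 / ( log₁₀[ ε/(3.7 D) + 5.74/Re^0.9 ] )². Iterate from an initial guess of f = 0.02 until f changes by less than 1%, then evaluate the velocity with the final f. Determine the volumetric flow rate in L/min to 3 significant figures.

Rearranging Darcy-Weisbach: V = √(2·ΔP·D/(f·L·ρ)). With ε/D = 4.7e-05/0.0112 = 0.0042, iterate starting from f = 0.02:
  f = 0.02 → V = √(2·3.05e+06·0.0112/(0.02·1870·791)) = 1.52 m/s; Re = ρVD/μ = 1.005e+04; f → 0.03727
  f = 0.03727 → V = 1.113 m/s; Re = 7360; f → 0.03943
  f = 0.03943 → V = 1.082 m/s; Re = 7155; f → 0.03965
Converged (Δf/f < 1%). With the final f = 0.03965: V = √(2·3.05e+06·0.0112/(0.03965·1870·791)) = 1.079 m/s.
Q = V·A = 1.079·(π/4·0.0112²) = 0.0001063 m³/s = 6.38 L/min.

Q ≈ 6.38 L/min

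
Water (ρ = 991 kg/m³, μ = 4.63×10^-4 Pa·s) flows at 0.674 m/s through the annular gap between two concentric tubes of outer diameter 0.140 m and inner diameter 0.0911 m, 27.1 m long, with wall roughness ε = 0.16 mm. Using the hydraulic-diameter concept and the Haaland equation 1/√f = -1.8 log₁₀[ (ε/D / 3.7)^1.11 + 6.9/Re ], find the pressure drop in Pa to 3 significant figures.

ΔP ≈ 3540 Pa

Hydraulic diameter D_h = 4A/P = D_o - D_i = 0.14 - 0.0911 = 0.0489 m.
Re = ρVD_h/μ = 991·0.674·0.0489/0.000463 = 7.054e+04.
ε/D_h = 0.00016/0.0489 = 0.00327; Haaland gives 1/√f = -1.8 log₁₀[0.000408+9.78e-05] = 5.933, so f = 0.02841.
ΔP = f(L/D_h)(ρV²/2) = 0.02841·27.1/0.0489·225.1 = 3544 Pa.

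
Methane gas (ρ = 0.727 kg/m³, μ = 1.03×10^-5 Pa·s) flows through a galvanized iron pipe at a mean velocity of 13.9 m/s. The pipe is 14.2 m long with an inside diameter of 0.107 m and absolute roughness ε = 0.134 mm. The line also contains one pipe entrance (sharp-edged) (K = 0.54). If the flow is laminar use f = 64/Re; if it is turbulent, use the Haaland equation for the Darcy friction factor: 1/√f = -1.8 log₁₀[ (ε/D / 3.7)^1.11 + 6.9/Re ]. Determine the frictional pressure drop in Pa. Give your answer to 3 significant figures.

Reynolds number Re = ρVD/μ = 0.727 · 13.9 · 0.107 / 1.03e-05 = 1.05e+05.
Re > 4000 → turbulent. Relative roughness ε/D = 0.000134/0.107 = 0.00125. Haaland: 1/√f = -1.8 log₁₀[(0.00125/3.7)^1.11 + 6.9/1.05e+05] = -1.8 log₁₀[0.000141 + 6.57e-05] = 6.634, so f = 0.02272.
Total minor-loss coefficient ΣK = 1·0.54 = 0.54.
ΔP = [f·L/D + ΣK]·(ρV²/2) = [0.02272·14.2/0.107 + 0.54]·(0.727·13.9²/2) = [3.015 + 0.54]·70.23 = 249.7 Pa.

ΔP ≈ 250 Pa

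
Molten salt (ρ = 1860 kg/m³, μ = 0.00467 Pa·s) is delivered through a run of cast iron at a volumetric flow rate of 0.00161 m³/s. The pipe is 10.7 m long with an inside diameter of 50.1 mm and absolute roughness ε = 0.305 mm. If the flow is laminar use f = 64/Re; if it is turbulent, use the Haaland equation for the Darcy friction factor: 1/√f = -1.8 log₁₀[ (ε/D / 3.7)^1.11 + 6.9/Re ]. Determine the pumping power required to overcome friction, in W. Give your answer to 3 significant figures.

Cross-sectional area A = πD²/4 = π(0.0501)²/4 = 0.001971 m²; mean velocity V = Q/A = 0.00161/0.001971 = 0.8167 m/s.
Reynolds number Re = ρVD/μ = 1860 · 0.8167 · 0.0501 / 0.00467 = 1.63e+04.
Re > 4000 → turbulent. Relative roughness ε/D = 0.000305/0.0501 = 0.00609. Haaland: 1/√f = -1.8 log₁₀[(0.00609/3.7)^1.11 + 6.9/1.63e+04] = -1.8 log₁₀[0.000813 + 0.000423] = 5.234, so f = 0.0365.
Darcy-Weisbach: ΔP = f(L/D)(ρV²/2) = 0.0365·(10.7/0.0501)·(1860·0.8167²/2) = 0.0365·213.6·620.3 = 4836 Pa.
Pumping power P = QΔP = 0.00161·4836 = 7.785 W = 7.79 W.

P ≈ 7.79 W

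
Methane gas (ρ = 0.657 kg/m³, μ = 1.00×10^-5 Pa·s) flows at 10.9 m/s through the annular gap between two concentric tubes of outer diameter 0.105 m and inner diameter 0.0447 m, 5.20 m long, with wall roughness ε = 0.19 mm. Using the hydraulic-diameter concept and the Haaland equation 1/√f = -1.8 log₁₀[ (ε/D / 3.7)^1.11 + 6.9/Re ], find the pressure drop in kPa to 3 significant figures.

Hydraulic diameter D_h = 4A/P = D_o - D_i = 0.105 - 0.0447 = 0.0603 m.
Re = ρVD_h/μ = 0.657·10.9·0.0603/1e-05 = 4.318e+04.
ε/D_h = 0.00019/0.0603 = 0.00315; Haaland gives 1/√f = -1.8 log₁₀[0.000391+0.00016] = 5.866, so f = 0.02906.
ΔP = f(L/D_h)(ρV²/2) = 0.02906·5.2/0.0603·39.03 = 97.82 Pa.
ΔP = 0.0978 kPa.

ΔP ≈ 0.0978 kPa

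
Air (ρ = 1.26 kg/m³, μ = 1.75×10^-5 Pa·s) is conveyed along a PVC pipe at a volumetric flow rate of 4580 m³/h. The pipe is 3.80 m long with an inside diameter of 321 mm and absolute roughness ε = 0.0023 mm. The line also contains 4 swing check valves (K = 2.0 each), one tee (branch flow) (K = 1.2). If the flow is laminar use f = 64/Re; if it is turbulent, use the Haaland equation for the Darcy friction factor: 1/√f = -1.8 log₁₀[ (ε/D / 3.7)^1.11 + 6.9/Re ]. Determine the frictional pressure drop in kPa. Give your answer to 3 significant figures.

Q = 4580 m³/h = 4580/3600 = 1.272 m³/s.
Cross-sectional area A = πD²/4 = π(0.321)²/4 = 0.08093 m²; mean velocity V = Q/A = 1.272/0.08093 = 15.72 m/s.
Reynolds number Re = ρVD/μ = 1.26 · 15.72 · 0.321 / 1.75e-05 = 3.633e+05.
Re > 4000 → turbulent. Relative roughness ε/D = 2.3e-06/0.321 = 7.17e-06. Haaland: 1/√f = -1.8 log₁₀[(7.17e-06/3.7)^1.11 + 6.9/3.633e+05] = -1.8 log₁₀[4.56e-07 + 1.9e-05] = 8.48, so f = 0.01391.
Total minor-loss coefficient ΣK = 4·2 + 1·1.2 = 9.2.
ΔP = [f·L/D + ΣK]·(ρV²/2) = [0.01391·3.8/0.321 + 9.2]·(1.26·15.72²/2) = [0.1646 + 9.2]·155.7 = 1458 Pa.
ΔP = 1458 Pa = 1.46 kPa.

ΔP ≈ 1.46 kPa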